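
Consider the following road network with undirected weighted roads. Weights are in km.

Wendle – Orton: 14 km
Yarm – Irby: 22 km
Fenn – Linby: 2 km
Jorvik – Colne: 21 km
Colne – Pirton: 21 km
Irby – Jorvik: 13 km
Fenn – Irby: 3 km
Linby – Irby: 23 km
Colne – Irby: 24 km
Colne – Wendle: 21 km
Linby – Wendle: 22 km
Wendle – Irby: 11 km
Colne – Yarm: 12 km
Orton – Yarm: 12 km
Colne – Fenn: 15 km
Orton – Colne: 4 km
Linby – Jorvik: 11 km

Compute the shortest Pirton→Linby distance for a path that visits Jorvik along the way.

Shortest Pirton→Jorvik: Pirton–Colne–Jorvik = 42
Best Jorvik to Linby: Jorvik–Linby costing 11
Total via Jorvik: 42 + 11 = 53 km.

53 km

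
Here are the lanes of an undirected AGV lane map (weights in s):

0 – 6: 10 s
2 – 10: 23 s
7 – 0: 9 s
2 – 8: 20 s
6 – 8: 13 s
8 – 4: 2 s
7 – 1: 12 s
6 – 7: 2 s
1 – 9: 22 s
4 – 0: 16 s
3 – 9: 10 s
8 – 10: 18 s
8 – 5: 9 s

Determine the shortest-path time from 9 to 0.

Enumerating some paths:
9–1–7–0: 22+12+9 = 43
9–1–7–6–8–4–0: 22+12+2+13+2+16 = 67
9–1–7–6–0: 22+12+2+10 = 46
Cheapest is 9–1–7–0 at 43 s.

43 s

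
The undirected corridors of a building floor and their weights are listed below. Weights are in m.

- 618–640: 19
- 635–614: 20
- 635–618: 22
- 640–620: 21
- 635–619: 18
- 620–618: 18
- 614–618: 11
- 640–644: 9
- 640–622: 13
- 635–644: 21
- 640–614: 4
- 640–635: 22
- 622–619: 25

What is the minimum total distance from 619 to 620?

Running Dijkstra from 619:
619: 0
635: 18  (via 619)
622: 25  (via 619)
614: 38  (via 635)
640: 38  (via 622)
644: 39  (via 635)
618: 40  (via 635)
620: 58  (via 618)
Shortest route: 619–635–618–620 = 58 m.

58 m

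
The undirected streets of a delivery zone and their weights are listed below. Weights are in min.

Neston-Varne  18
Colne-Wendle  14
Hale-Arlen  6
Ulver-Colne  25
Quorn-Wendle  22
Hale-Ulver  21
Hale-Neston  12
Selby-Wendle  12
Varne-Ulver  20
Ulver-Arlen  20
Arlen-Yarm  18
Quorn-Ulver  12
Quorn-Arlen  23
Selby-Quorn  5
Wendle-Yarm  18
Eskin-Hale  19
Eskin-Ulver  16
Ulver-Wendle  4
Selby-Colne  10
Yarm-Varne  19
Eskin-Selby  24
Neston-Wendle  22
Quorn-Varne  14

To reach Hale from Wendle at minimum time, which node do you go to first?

Compare a few routes:
Wendle–Ulver–Hale: 4+21 = 25
Wendle–Ulver–Arlen–Hale: 4+20+6 = 30
Wendle–Neston–Hale: 22+12 = 34
Cheapest is Wendle–Ulver–Hale at 25 min.
So from Wendle the first move is to Ulver.

Ulver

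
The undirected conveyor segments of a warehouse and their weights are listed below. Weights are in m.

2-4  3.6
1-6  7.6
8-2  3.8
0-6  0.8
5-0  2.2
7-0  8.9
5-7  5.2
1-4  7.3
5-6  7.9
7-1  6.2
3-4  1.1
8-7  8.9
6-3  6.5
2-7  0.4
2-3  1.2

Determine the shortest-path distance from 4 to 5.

7.9 m

Shortest distances from 4:
4: 0
3: 1.1  (via 4)
2: 2.3  (via 3)
7: 2.7  (via 2)
8: 6.1  (via 2)
1: 7.3  (via 4)
6: 7.6  (via 3)
5: 7.9  (via 7)
Shortest route: 4–3–2–7–5 = 7.9 m.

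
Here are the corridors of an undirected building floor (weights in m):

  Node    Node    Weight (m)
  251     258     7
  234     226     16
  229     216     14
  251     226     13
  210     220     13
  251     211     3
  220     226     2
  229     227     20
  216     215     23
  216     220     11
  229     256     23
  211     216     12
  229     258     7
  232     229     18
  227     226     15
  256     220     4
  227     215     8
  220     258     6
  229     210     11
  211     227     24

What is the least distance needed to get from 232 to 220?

Settle nodes by increasing distance from 232:
232: 0
229: 18  (via 232)
258: 25  (via 229)
210: 29  (via 229)
220: 31  (via 258)
Shortest route: 232–229–258–220 = 31 m.

31 m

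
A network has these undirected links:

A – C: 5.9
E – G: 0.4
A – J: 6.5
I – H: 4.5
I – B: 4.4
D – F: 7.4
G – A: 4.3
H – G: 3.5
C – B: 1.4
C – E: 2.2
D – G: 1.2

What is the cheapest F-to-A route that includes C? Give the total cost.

Shortest F→C: F–D–G–E–C = 11.2
Best C to A: C–A costing 5.9
Total via C: 11.2 + 5.9 = 17.1.

17.1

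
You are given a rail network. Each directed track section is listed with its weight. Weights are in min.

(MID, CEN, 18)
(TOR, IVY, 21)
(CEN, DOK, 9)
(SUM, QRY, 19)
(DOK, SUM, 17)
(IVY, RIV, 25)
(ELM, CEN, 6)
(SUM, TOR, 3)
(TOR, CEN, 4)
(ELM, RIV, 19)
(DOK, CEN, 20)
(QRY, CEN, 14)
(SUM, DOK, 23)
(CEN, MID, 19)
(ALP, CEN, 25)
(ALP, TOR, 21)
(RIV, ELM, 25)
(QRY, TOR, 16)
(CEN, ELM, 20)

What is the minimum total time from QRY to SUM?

40 min

Enumerating some paths:
QRY–TOR–CEN–DOK–SUM: 16+4+9+17 = 46
QRY–CEN–DOK–SUM: 14+9+17 = 40
The minimum is 40 min via QRY–CEN–DOK–SUM.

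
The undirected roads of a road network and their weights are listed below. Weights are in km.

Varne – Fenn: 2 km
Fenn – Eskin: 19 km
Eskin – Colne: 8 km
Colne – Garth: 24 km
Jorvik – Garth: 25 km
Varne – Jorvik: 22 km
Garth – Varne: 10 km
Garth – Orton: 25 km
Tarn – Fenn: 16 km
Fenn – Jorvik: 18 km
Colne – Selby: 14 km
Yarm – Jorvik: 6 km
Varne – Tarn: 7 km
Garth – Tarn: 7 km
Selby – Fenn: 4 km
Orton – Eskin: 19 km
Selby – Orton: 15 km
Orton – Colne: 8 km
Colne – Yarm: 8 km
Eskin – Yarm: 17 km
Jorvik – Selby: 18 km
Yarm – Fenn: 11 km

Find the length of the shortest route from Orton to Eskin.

Compare a few routes:
Orton–Colne–Eskin: 8+8 = 16
Orton–Eskin: 19 = 19
The minimum is 16 km via Orton–Colne–Eskin.

16 km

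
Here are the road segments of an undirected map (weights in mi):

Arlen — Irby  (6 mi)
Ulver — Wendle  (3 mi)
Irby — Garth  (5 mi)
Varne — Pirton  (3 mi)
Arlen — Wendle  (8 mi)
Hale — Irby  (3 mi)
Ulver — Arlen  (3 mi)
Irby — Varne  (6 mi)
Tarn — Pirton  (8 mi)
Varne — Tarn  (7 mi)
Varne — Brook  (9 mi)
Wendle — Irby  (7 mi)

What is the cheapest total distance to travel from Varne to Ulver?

Shortest distances from Varne:
Varne: 0
Pirton: 3  (via Varne)
Irby: 6  (via Varne)
Tarn: 7  (via Varne)
Brook: 9  (via Varne)
Hale: 9  (via Irby)
Garth: 11  (via Irby)
Arlen: 12  (via Irby)
Wendle: 13  (via Irby)
Ulver: 15  (via Arlen)
Shortest route: Varne → Irby → Arlen → Ulver = 15 mi.

15 mi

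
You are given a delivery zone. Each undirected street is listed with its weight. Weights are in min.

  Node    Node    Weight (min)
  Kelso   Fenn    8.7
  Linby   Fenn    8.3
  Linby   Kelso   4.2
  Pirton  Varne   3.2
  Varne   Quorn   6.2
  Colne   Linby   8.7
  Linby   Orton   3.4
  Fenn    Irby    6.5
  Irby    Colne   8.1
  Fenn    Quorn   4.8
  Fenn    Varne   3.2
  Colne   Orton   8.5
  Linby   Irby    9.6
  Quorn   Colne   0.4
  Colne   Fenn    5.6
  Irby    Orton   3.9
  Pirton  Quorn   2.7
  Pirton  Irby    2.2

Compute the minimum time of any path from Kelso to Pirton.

Compare a few routes:
Kelso - Linby - Orton - Irby - Pirton: 4.2+3.4+3.9+2.2 = 13.7
Kelso - Linby - Irby - Pirton: 4.2+9.6+2.2 = 16
Kelso - Fenn - Varne - Pirton: 8.7+3.2+3.2 = 15.1
The minimum is 13.7 min via Kelso - Linby - Orton - Irby - Pirton.

13.7 min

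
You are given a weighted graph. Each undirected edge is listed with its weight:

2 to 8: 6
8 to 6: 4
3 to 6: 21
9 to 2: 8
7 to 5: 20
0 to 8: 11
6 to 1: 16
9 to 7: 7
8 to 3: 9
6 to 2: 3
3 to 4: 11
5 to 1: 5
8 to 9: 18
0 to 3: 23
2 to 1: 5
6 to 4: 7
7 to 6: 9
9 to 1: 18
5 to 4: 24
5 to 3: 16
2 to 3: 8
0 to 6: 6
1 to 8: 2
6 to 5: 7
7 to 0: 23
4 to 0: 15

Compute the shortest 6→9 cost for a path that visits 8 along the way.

18

Shortest 6→8: 6–8 = 4
Best 8 to 9: 8–2–9 costing 14
Total via 8: 4 + 14 = 18.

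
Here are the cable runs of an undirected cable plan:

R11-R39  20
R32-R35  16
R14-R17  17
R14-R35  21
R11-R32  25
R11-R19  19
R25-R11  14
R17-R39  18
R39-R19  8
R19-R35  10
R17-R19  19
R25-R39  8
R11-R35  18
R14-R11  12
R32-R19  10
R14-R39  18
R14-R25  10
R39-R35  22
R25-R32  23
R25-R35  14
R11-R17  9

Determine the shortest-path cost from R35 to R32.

Compare a few routes:
R35 - R25 - R32: 14+23 = 37
R35 - R32: 16 = 16
R35 - R39 - R19 - R32: 22+8+10 = 40
R35 - R19 - R32: 10+10 = 20
Cheapest is R35 - R32 at 16.

16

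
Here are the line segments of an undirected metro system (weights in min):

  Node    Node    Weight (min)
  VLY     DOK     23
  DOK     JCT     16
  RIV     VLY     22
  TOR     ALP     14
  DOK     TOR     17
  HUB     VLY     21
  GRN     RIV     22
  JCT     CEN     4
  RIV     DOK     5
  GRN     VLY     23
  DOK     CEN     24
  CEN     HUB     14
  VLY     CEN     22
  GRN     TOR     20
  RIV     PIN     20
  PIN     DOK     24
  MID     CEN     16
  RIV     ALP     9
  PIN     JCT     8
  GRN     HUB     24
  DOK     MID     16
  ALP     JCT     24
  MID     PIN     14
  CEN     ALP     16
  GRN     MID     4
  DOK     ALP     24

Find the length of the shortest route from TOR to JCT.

33 min

Compare a few routes:
TOR - GRN - MID - CEN - JCT: 20+4+16+4 = 44
TOR - ALP - JCT: 14+24 = 38
TOR - DOK - JCT: 17+16 = 33
TOR - ALP - CEN - JCT: 14+16+4 = 34
Cheapest is TOR - DOK - JCT at 33 min.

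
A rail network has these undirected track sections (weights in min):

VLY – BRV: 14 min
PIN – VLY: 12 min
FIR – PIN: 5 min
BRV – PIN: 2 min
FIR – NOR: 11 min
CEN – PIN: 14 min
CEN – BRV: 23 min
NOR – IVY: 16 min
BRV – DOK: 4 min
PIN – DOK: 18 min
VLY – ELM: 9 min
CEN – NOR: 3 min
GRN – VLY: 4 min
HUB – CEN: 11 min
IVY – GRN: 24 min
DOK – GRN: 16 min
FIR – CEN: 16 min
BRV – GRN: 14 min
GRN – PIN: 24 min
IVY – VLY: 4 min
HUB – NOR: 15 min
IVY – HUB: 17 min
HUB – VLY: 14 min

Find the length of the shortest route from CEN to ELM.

32 min

Shortest distances from CEN:
CEN: 0
NOR: 3  (via CEN)
HUB: 11  (via CEN)
PIN: 14  (via CEN)
FIR: 14  (via NOR)
BRV: 16  (via PIN)
IVY: 19  (via NOR)
DOK: 20  (via BRV)
VLY: 23  (via IVY)
GRN: 27  (via VLY)
ELM: 32  (via VLY)
Shortest route: CEN–NOR–IVY–VLY–ELM = 32 min.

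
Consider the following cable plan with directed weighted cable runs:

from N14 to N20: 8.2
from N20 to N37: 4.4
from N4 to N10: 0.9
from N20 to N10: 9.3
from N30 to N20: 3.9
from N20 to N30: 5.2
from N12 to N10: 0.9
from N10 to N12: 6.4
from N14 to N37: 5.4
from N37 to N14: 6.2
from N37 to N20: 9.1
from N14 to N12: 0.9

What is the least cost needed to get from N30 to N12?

Settle nodes by increasing distance from N30:
N30: 0
N20: 3.9  (via N30)
N37: 8.3  (via N20)
N10: 13.2  (via N20)
N14: 14.5  (via N37)
N12: 15.4  (via N14)
Shortest route: N30 → N20 → N37 → N14 → N12 = 15.4.

15.4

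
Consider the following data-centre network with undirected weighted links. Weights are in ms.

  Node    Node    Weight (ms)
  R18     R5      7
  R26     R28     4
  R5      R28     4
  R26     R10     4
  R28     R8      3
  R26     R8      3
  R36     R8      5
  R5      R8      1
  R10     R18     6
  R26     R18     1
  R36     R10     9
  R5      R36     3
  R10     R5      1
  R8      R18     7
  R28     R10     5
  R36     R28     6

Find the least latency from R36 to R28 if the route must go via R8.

7 ms

Shortest R36→R8: R36–R5–R8 = 4
Best R8 to R28: R8–R28 costing 3
Total via R8: 4 + 3 = 7 ms.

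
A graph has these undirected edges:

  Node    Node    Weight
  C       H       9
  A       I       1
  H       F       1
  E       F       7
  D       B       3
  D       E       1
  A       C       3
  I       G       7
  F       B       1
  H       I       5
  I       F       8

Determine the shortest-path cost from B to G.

Compare a few routes:
B–F–I–G: 1+8+7 = 16
B–F–H–I–G: 1+1+5+7 = 14
B–F–H–C–A–I–G: 1+1+9+3+1+7 = 22
The minimum is 14 via B–F–H–I–G.

14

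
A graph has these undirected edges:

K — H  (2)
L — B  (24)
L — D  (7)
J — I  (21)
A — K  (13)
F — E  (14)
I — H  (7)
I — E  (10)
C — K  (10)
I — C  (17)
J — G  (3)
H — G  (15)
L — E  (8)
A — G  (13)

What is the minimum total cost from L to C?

Candidate routes:
L → E → I → C: 8+10+17 = 35
L → E → I → J → G → H → K → C: 8+10+21+3+15+2+10 = 69
L → E → I → H → K → C: 8+10+7+2+10 = 37
The minimum is 35 via L → E → I → C.

35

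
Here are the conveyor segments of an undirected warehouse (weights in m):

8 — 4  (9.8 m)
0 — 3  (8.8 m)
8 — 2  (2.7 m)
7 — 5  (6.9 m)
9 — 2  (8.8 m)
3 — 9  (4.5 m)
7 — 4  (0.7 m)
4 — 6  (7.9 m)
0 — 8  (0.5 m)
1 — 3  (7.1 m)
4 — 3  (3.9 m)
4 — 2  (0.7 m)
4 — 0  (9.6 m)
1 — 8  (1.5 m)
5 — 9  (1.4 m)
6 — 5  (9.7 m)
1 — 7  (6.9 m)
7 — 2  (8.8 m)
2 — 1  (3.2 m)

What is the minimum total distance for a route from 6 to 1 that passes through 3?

Best 6 to 3: 6 → 4 → 3 costing 11.8
Shortest 3→1: 3 → 1 = 7.1
Total via 3: 11.8 + 7.1 = 18.9 m.

18.9 m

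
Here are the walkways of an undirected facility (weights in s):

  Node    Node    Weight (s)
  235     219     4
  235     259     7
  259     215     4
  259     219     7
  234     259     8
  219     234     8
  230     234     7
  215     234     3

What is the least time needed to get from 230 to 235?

Compare a few routes:
230–234–219–235: 7+8+4 = 19
230–234–215–259–235: 7+3+4+7 = 21
230–234–215–259–219–235: 7+3+4+7+4 = 25
230–234–259–235: 7+8+7 = 22
Cheapest is 230–234–219–235 at 19 s.

19 s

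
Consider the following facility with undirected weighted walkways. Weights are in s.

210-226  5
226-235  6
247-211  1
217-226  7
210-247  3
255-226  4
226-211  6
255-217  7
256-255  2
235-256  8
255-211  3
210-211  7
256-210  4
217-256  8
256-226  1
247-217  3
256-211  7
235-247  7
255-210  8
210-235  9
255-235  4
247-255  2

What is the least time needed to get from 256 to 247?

4 s

Running Dijkstra from 256:
256: 0
226: 1  (via 256)
255: 2  (via 256)
210: 4  (via 256)
247: 4  (via 255)
Shortest route: 256–255–247 = 4 s.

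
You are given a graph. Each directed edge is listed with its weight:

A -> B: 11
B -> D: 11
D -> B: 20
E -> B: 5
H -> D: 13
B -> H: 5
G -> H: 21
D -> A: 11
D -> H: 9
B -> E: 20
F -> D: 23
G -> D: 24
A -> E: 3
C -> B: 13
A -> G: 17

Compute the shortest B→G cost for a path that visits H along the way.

Best B to H: B → H costing 5
Shortest H→G: H → D → A → G = 41
Total via H: 5 + 41 = 46.

46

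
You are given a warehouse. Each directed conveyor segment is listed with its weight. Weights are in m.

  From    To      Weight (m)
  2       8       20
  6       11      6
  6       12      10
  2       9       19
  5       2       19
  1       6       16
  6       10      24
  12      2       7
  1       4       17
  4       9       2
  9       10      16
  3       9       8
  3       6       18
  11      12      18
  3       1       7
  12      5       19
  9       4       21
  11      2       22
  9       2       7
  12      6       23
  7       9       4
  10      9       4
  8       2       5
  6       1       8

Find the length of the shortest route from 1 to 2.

Compare a few routes:
1–4–9–2: 17+2+7 = 26
1–6–12–2: 16+10+7 = 33
The minimum is 26 m via 1–4–9–2.

26 m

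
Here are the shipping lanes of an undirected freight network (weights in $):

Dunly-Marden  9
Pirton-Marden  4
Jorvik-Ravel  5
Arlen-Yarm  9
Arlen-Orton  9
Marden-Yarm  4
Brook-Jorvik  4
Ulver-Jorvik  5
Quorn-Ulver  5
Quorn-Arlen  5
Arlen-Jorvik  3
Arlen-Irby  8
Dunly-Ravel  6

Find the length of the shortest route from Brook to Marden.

$20

Shortest distances from Brook:
Brook: 0
Jorvik: 4  (via Brook)
Arlen: 7  (via Jorvik)
Ravel: 9  (via Jorvik)
Ulver: 9  (via Jorvik)
Quorn: 12  (via Arlen)
Irby: 15  (via Arlen)
Dunly: 15  (via Ravel)
Yarm: 16  (via Arlen)
Orton: 16  (via Arlen)
Marden: 20  (via Yarm)
Shortest route: Brook–Jorvik–Arlen–Yarm–Marden = $20.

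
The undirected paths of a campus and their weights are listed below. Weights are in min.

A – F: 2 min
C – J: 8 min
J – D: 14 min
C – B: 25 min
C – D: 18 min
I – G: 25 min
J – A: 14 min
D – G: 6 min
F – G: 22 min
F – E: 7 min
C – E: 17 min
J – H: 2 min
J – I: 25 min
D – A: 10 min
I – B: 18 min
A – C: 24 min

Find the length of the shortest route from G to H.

22 min

Candidate routes:
G–D–J–H: 6+14+2 = 22
G–F–A–J–H: 22+2+14+2 = 40
G–D–C–J–H: 6+18+8+2 = 34
G–D–A–J–H: 6+10+14+2 = 32
The minimum is 22 min via G–D–J–H.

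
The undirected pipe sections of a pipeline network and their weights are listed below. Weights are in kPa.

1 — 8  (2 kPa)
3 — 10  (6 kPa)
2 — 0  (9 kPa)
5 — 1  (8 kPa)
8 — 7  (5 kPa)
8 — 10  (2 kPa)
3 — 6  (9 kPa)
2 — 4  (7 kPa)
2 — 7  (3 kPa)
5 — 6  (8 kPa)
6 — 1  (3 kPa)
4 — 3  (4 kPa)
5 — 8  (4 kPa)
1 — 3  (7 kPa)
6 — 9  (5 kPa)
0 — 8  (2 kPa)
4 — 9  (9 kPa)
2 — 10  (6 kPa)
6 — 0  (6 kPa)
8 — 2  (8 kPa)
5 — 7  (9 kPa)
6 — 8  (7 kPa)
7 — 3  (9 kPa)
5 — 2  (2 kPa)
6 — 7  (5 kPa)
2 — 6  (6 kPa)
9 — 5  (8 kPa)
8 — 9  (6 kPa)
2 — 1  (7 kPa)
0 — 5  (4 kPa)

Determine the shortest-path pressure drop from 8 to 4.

12 kPa

Settle nodes by increasing distance from 8:
8: 0
0: 2  (via 8)
1: 2  (via 8)
10: 2  (via 8)
5: 4  (via 8)
6: 5  (via 1)
7: 5  (via 8)
2: 6  (via 5)
9: 6  (via 8)
3: 8  (via 10)
4: 12  (via 3)
Shortest route: 8–10–3–4 = 12 kPa.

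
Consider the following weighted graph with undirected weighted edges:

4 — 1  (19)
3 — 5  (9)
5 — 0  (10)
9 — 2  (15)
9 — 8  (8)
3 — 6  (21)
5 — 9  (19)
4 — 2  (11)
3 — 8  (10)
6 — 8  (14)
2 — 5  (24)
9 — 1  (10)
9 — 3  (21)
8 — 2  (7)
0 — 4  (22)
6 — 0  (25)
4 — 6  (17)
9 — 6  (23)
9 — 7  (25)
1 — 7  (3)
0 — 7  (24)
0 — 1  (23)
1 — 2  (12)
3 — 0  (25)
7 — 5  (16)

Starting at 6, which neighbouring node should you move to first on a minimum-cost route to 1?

8

Enumerating some paths:
6 → 8 → 9 → 1: 14+8+10 = 32
6 → 9 → 1: 23+10 = 33
6 → 4 → 1: 17+19 = 36
6 → 8 → 2 → 1: 14+7+12 = 33
Cheapest is 6 → 8 → 9 → 1 at 32.
So from 6 the first move is to 8.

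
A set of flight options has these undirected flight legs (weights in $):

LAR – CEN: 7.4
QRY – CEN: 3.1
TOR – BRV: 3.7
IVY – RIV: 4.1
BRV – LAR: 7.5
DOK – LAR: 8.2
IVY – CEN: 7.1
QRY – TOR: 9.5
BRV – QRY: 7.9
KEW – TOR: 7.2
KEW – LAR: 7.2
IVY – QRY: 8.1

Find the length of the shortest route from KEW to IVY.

$21.7

Running Dijkstra from KEW:
KEW: 0
LAR: 7.2  (via KEW)
TOR: 7.2  (via KEW)
BRV: 10.9  (via TOR)
CEN: 14.6  (via LAR)
DOK: 15.4  (via LAR)
QRY: 16.7  (via TOR)
IVY: 21.7  (via CEN)
Shortest route: KEW → LAR → CEN → IVY = $21.7.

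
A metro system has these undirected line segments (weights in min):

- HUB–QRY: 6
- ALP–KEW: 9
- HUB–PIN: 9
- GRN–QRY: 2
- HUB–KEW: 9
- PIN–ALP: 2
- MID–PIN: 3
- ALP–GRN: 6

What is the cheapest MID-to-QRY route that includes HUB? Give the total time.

Shortest MID→HUB: MID–PIN–HUB = 12
Shortest HUB→QRY: HUB–QRY = 6
Total via HUB: 12 + 6 = 18 min.

18 min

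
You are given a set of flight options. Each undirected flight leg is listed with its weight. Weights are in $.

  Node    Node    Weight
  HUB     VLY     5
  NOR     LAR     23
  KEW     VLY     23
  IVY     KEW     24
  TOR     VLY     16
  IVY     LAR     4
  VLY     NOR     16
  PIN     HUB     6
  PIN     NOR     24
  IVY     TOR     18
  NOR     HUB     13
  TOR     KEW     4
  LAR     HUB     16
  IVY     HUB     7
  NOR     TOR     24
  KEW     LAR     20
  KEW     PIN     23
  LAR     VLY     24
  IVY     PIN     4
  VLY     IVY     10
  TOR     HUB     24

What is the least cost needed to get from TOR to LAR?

$22

Compare a few routes:
TOR - KEW - LAR: 4+20 = 24
TOR - IVY - LAR: 18+4 = 22
The minimum is $22 via TOR - IVY - LAR.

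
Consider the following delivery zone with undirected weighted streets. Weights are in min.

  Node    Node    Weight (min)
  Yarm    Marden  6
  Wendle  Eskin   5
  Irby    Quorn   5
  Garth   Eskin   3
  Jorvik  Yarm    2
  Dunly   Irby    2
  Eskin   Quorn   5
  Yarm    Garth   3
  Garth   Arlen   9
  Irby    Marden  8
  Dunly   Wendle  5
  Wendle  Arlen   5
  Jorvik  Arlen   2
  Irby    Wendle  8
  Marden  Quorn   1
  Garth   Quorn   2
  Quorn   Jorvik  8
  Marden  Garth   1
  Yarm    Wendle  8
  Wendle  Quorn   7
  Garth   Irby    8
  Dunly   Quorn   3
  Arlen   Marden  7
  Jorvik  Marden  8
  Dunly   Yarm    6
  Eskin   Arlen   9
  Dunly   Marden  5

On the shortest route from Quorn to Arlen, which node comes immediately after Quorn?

Marden

Compare a few routes:
Quorn → Marden → Garth → Yarm → Jorvik → Arlen: 1+1+3+2+2 = 9
Quorn → Marden → Arlen: 1+7 = 8
Quorn → Garth → Yarm → Jorvik → Arlen: 2+3+2+2 = 9
The minimum is 8 min via Quorn → Marden → Arlen.
So from Quorn the first move is to Marden.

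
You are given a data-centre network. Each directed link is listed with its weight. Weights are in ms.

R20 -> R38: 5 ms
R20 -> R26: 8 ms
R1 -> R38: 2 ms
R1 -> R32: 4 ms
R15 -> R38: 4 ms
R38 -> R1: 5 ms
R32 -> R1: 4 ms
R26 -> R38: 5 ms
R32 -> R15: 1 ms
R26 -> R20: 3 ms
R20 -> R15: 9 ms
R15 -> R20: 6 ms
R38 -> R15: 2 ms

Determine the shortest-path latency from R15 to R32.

Running Dijkstra from R15:
R15: 0
R38: 4  (via R15)
R20: 6  (via R15)
R1: 9  (via R38)
R32: 13  (via R1)
Shortest route: R15 → R38 → R1 → R32 = 13 ms.

13 ms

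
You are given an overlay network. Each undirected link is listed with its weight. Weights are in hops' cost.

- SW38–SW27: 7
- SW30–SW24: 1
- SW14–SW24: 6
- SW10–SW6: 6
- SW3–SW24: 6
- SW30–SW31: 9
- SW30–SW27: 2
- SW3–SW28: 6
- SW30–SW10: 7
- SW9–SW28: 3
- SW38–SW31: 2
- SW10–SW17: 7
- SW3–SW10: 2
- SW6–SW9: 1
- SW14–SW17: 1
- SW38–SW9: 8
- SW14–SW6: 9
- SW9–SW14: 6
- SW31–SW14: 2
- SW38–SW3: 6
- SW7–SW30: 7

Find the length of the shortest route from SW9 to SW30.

Compare a few routes:
SW9–SW14–SW24–SW30: 6+6+1 = 13
SW9–SW6–SW10–SW30: 1+6+7 = 14
Cheapest is SW9–SW14–SW24–SW30 at 13 hops' cost.

13 hops' cost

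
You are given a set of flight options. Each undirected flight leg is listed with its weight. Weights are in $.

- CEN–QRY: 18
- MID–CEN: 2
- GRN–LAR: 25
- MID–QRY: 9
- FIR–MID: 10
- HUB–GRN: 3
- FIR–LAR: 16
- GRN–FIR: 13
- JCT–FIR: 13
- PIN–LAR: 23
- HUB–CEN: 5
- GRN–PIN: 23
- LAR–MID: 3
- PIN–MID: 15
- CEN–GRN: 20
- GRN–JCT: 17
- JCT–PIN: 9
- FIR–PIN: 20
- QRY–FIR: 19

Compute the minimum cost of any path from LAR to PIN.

Enumerating some paths:
LAR - MID - PIN: 3+15 = 18
LAR - PIN: 23 = 23
Cheapest is LAR - MID - PIN at $18.

$18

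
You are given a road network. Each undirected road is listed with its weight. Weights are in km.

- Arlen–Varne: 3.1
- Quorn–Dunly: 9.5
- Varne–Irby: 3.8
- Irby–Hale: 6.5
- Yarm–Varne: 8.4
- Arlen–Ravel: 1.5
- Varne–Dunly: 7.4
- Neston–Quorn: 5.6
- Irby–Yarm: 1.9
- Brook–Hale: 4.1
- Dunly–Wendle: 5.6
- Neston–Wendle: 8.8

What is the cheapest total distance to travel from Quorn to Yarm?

22.6 km

Running Dijkstra from Quorn:
Quorn: 0
Neston: 5.6  (via Quorn)
Dunly: 9.5  (via Quorn)
Wendle: 14.4  (via Neston)
Varne: 16.9  (via Dunly)
Arlen: 20  (via Varne)
Irby: 20.7  (via Varne)
Ravel: 21.5  (via Arlen)
Yarm: 22.6  (via Irby)
Shortest route: Quorn–Dunly–Varne–Irby–Yarm = 22.6 km.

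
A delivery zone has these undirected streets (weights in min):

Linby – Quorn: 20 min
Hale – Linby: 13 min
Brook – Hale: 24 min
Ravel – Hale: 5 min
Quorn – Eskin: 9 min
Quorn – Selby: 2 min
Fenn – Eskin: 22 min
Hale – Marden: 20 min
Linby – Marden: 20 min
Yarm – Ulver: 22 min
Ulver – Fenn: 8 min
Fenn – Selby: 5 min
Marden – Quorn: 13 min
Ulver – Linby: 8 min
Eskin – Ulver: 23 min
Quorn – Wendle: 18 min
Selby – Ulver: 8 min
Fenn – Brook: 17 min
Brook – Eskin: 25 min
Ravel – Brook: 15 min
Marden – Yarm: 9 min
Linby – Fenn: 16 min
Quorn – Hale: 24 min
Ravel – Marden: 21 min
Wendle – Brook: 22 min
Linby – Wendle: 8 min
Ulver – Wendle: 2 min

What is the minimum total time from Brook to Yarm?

45 min

Candidate routes:
Brook–Ravel–Marden–Yarm: 15+21+9 = 45
Brook–Wendle–Ulver–Yarm: 22+2+22 = 46
The minimum is 45 min via Brook–Ravel–Marden–Yarm.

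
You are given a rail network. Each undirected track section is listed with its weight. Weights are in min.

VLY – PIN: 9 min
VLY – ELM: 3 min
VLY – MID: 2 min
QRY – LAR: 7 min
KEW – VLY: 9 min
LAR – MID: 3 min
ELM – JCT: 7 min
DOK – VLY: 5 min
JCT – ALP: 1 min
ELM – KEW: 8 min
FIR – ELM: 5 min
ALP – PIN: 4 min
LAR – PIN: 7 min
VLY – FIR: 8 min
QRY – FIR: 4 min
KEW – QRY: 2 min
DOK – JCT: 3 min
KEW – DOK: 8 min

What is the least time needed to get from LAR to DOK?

Compare a few routes:
LAR → PIN → ALP → JCT → DOK: 7+4+1+3 = 15
LAR → QRY → KEW → DOK: 7+2+8 = 17
LAR → MID → VLY → DOK: 3+2+5 = 10
Cheapest is LAR → MID → VLY → DOK at 10 min.

10 min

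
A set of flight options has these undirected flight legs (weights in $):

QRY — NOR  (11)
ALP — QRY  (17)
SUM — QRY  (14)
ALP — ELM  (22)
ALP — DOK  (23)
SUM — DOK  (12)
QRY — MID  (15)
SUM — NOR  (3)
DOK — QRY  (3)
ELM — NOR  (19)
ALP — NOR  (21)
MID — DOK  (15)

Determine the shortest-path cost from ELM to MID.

Enumerating some paths:
ELM–NOR–QRY–MID: 19+11+15 = 45
ELM–NOR–QRY–DOK–MID: 19+11+3+15 = 48
ELM–NOR–SUM–QRY–MID: 19+3+14+15 = 51
ELM–NOR–SUM–DOK–MID: 19+3+12+15 = 49
The minimum is $45 via ELM–NOR–QRY–MID.

$45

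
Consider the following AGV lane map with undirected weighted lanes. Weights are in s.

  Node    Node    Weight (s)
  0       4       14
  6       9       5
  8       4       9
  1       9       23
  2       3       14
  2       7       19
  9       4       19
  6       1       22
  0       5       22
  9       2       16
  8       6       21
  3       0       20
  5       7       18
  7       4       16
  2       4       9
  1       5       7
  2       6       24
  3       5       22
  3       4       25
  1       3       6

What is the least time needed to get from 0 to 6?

Shortest distances from 0:
0: 0
4: 14  (via 0)
3: 20  (via 0)
5: 22  (via 0)
2: 23  (via 4)
8: 23  (via 4)
1: 26  (via 3)
7: 30  (via 4)
9: 33  (via 4)
6: 38  (via 9)
Shortest route: 0 → 4 → 9 → 6 = 38 s.

38 s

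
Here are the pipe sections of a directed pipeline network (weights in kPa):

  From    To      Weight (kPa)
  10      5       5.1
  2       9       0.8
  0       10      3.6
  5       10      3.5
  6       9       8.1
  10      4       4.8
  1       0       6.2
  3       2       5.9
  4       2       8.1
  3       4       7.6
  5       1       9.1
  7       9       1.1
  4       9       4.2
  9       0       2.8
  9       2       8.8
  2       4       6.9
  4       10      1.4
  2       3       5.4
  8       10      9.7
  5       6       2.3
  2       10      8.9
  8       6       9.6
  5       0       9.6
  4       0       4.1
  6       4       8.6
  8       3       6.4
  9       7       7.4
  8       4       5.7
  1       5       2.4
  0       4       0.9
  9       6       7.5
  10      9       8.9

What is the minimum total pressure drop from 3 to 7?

14.1 kPa

Running Dijkstra from 3:
3: 0
2: 5.9  (via 3)
9: 6.7  (via 2)
4: 7.6  (via 3)
10: 9  (via 4)
0: 9.5  (via 9)
5: 14.1  (via 10)
7: 14.1  (via 9)
Shortest route: 3 → 2 → 9 → 7 = 14.1 kPa.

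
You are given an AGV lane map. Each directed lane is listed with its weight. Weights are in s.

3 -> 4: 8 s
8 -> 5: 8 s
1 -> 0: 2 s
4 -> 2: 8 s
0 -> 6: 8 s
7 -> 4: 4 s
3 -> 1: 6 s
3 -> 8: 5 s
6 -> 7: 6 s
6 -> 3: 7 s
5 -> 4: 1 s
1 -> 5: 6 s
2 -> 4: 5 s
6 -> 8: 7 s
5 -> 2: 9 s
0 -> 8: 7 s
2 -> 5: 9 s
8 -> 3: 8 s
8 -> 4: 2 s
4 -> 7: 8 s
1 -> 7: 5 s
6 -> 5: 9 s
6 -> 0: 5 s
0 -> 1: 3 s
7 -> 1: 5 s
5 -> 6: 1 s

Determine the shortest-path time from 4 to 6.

Candidate routes:
4 - 7 - 1 - 5 - 6: 8+5+6+1 = 20
4 - 2 - 5 - 6: 8+9+1 = 18
Cheapest is 4 - 2 - 5 - 6 at 18 s.

18 s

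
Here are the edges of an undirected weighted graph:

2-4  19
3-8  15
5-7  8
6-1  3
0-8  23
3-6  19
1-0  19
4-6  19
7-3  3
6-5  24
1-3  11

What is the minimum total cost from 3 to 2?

52

Compare a few routes:
3 - 1 - 6 - 4 - 2: 11+3+19+19 = 52
3 - 7 - 5 - 6 - 4 - 2: 3+8+24+19+19 = 73
3 - 6 - 4 - 2: 19+19+19 = 57
3 - 8 - 0 - 1 - 6 - 4 - 2: 15+23+19+3+19+19 = 98
The minimum is 52 via 3 - 1 - 6 - 4 - 2.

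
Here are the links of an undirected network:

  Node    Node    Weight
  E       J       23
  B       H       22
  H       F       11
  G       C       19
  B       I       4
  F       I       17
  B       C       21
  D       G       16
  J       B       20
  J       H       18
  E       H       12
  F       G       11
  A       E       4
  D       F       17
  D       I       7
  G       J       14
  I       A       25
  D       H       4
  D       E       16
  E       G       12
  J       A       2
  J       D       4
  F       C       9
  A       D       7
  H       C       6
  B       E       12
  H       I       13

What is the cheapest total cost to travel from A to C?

Candidate routes:
A–J–D–H–C: 2+4+4+6 = 16
A–D–H–C: 7+4+6 = 17
Cheapest is A–J–D–H–C at 16.

16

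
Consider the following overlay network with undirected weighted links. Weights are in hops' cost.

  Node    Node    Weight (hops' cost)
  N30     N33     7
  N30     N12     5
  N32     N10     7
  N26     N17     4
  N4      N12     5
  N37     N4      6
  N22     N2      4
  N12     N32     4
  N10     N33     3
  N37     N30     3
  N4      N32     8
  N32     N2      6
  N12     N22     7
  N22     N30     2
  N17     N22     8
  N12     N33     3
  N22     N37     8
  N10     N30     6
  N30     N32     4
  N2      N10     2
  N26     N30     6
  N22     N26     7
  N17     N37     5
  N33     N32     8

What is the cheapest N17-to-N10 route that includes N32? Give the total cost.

19 hops' cost

Best N17 to N32: N17–N37–N30–N32 costing 12
Shortest N32→N10: N32–N10 = 7
Total via N32: 12 + 7 = 19 hops' cost.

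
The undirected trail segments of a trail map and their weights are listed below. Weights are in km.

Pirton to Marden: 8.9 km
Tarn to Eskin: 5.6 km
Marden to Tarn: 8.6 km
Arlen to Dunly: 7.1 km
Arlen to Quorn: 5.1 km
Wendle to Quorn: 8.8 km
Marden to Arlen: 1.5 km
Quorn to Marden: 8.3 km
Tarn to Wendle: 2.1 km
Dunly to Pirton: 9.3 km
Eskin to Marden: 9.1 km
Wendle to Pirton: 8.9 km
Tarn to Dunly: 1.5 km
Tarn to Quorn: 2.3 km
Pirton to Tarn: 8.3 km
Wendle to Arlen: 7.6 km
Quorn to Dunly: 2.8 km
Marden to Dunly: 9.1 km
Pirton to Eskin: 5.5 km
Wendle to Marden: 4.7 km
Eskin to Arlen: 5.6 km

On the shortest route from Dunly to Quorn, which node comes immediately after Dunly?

Quorn

Candidate routes:
Dunly–Quorn: 2.8 = 2.8
Dunly–Tarn–Quorn: 1.5+2.3 = 3.8
Cheapest is Dunly–Quorn at 2.8 km.
So from Dunly the first move is to Quorn.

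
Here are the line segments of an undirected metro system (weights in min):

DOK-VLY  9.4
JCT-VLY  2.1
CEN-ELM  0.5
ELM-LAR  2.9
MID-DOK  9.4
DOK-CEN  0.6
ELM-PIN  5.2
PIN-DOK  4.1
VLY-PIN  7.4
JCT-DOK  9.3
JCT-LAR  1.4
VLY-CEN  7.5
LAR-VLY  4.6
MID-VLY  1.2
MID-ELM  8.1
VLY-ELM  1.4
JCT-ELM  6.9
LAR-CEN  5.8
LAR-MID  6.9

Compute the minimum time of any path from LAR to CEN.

3.4 min

Enumerating some paths:
LAR - ELM - CEN: 2.9+0.5 = 3.4
LAR - JCT - VLY - ELM - CEN: 1.4+2.1+1.4+0.5 = 5.4
Cheapest is LAR - ELM - CEN at 3.4 min.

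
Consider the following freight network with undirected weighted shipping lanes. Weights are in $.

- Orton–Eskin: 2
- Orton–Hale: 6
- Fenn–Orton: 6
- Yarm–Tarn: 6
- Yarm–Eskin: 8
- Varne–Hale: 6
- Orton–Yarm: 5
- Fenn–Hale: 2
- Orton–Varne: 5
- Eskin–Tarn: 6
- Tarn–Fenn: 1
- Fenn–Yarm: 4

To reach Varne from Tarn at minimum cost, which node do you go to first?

Compare a few routes:
Tarn–Eskin–Orton–Varne: 6+2+5 = 13
Tarn–Fenn–Hale–Varne: 1+2+6 = 9
Tarn–Fenn–Orton–Varne: 1+6+5 = 12
Cheapest is Tarn–Fenn–Hale–Varne at $9.
So from Tarn the first move is to Fenn.

Fenn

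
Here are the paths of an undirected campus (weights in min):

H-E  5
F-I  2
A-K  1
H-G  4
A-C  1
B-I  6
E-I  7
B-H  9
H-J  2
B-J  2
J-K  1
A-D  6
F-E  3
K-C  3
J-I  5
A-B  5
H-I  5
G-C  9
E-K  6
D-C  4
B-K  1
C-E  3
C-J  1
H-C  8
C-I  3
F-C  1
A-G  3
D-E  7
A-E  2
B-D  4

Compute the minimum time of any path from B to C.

3 min

Running Dijkstra from B:
B: 0
K: 1  (via B)
A: 2  (via K)
J: 2  (via B)
C: 3  (via A)
Shortest route: B → K → A → C = 3 min.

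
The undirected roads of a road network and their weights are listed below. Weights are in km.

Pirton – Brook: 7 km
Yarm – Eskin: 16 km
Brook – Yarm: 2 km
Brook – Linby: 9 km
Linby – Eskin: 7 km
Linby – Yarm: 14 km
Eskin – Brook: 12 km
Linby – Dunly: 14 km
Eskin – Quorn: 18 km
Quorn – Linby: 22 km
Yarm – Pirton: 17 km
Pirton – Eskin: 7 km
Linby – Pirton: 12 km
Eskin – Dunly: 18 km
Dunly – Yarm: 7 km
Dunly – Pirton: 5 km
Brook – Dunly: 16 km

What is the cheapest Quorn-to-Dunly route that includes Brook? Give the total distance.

39 km

Shortest Quorn→Brook: Quorn–Eskin–Brook = 30
Shortest Brook→Dunly: Brook–Yarm–Dunly = 9
Total via Brook: 30 + 9 = 39 km.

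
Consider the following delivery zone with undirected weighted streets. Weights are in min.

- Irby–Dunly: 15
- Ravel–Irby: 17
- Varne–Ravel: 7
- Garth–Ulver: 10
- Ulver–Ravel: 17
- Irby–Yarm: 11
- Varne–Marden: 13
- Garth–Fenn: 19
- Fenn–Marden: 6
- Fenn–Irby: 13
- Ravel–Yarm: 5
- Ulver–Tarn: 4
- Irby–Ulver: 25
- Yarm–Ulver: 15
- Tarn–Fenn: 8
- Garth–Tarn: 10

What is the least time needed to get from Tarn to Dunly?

Running Dijkstra from Tarn:
Tarn: 0
Ulver: 4  (via Tarn)
Fenn: 8  (via Tarn)
Garth: 10  (via Tarn)
Marden: 14  (via Fenn)
Yarm: 19  (via Ulver)
Ravel: 21  (via Ulver)
Irby: 21  (via Fenn)
Varne: 27  (via Marden)
Dunly: 36  (via Irby)
Shortest route: Tarn → Fenn → Irby → Dunly = 36 min.

36 min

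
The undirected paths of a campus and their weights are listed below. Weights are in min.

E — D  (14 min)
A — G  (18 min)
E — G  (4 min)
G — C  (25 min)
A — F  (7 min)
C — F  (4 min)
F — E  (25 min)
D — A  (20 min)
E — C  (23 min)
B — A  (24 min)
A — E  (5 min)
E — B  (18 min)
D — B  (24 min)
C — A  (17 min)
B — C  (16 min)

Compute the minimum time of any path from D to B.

Enumerating some paths:
D → B: 24 = 24
D → E → A → B: 14+5+24 = 43
D → E → B: 14+18 = 32
Cheapest is D → B at 24 min.

24 min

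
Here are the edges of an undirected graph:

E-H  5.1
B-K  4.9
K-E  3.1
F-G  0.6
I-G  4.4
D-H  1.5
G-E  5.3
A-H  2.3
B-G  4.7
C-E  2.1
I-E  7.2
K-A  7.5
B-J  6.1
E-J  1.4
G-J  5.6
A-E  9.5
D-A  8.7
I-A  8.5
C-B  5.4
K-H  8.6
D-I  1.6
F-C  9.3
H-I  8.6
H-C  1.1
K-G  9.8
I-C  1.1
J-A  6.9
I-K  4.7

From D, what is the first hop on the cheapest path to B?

Enumerating some paths:
D → I → C → B: 1.6+1.1+5.4 = 8.1
D → H → C → B: 1.5+1.1+5.4 = 8
D → I → K → B: 1.6+4.7+4.9 = 11.2
D → I → G → B: 1.6+4.4+4.7 = 10.7
The minimum is 8 via D → H → C → B.
So from D the first move is to H.

H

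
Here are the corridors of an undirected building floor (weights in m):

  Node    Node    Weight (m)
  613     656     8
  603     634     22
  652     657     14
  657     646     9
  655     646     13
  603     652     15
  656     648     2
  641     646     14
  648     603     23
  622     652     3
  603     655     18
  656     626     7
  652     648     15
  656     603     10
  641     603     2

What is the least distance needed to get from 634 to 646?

38 m

Compare a few routes:
634 → 603 → 655 → 646: 22+18+13 = 53
634 → 603 → 641 → 646: 22+2+14 = 38
Cheapest is 634 → 603 → 641 → 646 at 38 m.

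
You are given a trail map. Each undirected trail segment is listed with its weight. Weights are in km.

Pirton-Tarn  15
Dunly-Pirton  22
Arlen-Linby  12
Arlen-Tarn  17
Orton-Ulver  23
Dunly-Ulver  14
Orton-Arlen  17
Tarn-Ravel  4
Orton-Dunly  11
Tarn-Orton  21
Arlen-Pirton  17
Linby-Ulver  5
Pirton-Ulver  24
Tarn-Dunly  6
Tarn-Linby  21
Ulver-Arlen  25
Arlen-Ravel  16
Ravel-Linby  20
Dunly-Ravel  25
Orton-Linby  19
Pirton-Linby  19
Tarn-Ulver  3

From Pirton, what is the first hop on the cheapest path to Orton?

Tarn

Candidate routes:
Pirton → Tarn → Dunly → Orton: 15+6+11 = 32
Pirton → Dunly → Orton: 22+11 = 33
Cheapest is Pirton → Tarn → Dunly → Orton at 32 km.
So from Pirton the first move is to Tarn.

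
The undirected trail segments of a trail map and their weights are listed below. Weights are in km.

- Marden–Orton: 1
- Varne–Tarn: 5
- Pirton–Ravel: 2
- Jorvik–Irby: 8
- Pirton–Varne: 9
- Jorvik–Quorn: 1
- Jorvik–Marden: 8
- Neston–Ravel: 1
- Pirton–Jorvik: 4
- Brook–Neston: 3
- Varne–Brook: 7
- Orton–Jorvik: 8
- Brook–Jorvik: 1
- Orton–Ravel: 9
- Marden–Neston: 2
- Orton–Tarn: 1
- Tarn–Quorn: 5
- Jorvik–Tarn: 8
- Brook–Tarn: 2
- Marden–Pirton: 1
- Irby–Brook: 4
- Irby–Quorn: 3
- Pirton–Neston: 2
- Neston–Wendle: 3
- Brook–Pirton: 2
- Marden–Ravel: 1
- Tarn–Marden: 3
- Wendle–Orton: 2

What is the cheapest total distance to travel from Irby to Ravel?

8 km

Enumerating some paths:
Irby → Brook → Pirton → Ravel: 4+2+2 = 8
Irby → Brook → Pirton → Neston → Ravel: 4+2+2+1 = 9
Irby → Brook → Tarn → Orton → Marden → Ravel: 4+2+1+1+1 = 9
Irby → Quorn → Jorvik → Brook → Neston → Ravel: 3+1+1+3+1 = 9
Cheapest is Irby → Brook → Pirton → Ravel at 8 km.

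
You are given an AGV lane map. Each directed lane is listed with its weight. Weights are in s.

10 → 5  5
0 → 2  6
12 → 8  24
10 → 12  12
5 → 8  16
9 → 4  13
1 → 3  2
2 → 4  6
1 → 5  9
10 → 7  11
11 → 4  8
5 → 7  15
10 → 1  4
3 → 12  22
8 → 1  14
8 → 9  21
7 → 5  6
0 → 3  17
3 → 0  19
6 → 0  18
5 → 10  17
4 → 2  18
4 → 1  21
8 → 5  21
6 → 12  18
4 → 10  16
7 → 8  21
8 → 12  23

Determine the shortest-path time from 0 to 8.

49 s

Shortest distances from 0:
0: 0
2: 6  (via 0)
4: 12  (via 2)
3: 17  (via 0)
10: 28  (via 4)
1: 32  (via 10)
5: 33  (via 10)
7: 39  (via 10)
12: 39  (via 3)
8: 49  (via 5)
Shortest route: 0–2–4–10–5–8 = 49 s.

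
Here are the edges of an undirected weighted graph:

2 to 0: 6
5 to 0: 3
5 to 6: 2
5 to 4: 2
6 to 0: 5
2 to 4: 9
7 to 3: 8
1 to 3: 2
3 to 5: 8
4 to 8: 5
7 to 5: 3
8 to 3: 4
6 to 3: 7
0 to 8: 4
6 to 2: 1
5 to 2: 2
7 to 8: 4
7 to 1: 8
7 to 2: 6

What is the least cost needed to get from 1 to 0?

Running Dijkstra from 1:
1: 0
3: 2  (via 1)
8: 6  (via 3)
7: 8  (via 1)
6: 9  (via 3)
0: 10  (via 8)
Shortest route: 1 → 3 → 8 → 0 = 10.

10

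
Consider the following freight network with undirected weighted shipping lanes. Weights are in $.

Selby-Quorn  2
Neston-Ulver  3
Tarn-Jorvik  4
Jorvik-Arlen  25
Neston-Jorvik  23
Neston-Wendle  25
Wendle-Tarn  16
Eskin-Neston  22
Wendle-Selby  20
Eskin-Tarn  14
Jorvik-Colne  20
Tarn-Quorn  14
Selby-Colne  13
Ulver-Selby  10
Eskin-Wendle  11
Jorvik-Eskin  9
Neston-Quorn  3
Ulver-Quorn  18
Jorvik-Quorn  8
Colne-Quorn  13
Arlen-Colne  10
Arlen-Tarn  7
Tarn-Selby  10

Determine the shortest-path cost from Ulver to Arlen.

$25

Candidate routes:
Ulver → Neston → Quorn → Selby → Tarn → Arlen: 3+3+2+10+7 = 25
Ulver → Neston → Quorn → Tarn → Arlen: 3+3+14+7 = 27
Cheapest is Ulver → Neston → Quorn → Selby → Tarn → Arlen at $25.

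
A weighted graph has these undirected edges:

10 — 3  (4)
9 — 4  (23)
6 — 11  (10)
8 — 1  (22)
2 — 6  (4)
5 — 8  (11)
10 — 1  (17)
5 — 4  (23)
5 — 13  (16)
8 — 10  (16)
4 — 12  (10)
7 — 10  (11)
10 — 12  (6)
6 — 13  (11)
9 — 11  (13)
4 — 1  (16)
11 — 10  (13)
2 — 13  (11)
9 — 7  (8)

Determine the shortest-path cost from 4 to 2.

Running Dijkstra from 4:
4: 0
12: 10  (via 4)
1: 16  (via 4)
10: 16  (via 12)
3: 20  (via 10)
5: 23  (via 4)
9: 23  (via 4)
7: 27  (via 10)
11: 29  (via 10)
8: 32  (via 10)
6: 39  (via 11)
13: 39  (via 5)
2: 43  (via 6)
Shortest route: 4 → 12 → 10 → 11 → 6 → 2 = 43.

43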